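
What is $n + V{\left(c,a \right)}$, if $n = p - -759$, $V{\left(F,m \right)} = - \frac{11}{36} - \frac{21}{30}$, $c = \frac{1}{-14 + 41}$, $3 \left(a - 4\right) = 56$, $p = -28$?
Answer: $\frac{131399}{180} \approx 729.99$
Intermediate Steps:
$a = \frac{68}{3}$ ($a = 4 + \frac{1}{3} \cdot 56 = 4 + \frac{56}{3} = \frac{68}{3} \approx 22.667$)
$c = \frac{1}{27} \approx 0.037037$
$V{\left(F,m \right)} = - \frac{181}{180}$ ($V{\left(F,m \right)} = \left(-11\right) \frac{1}{36} - \frac{7}{10} = - \frac{11}{36} - \frac{7}{10} = - \frac{181}{180}$)
$n = 731$ ($n = -28 - -759 = -28 + 759 = 731$)
$n + V{\left(c,a \right)} = 731 - \frac{181}{180} = \frac{131399}{180}$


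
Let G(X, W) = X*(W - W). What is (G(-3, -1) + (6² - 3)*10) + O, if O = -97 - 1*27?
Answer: 206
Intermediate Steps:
G(X, W) = 0 (G(X, W) = X*0 = 0)
O = -124 (O = -97 - 27 = -124)
(G(-3, -1) + (6² - 3)*10) + O = (0 + (6² - 3)*10) - 124 = (0 + (36 - 3)*10) - 124 = (0 + 33*10) - 124 = (0 + 330) - 124 = 330 - 124 = 206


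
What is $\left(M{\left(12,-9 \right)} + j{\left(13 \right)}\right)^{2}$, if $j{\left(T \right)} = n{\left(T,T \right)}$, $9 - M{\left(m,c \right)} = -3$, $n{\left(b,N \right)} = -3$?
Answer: $81$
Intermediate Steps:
$M{\left(m,c \right)} = 12$ ($M{\left(m,c \right)} = 9 - -3 = 9 + 3 = 12$)
$j{\left(T \right)} = -3$
$\left(M{\left(12,-9 \right)} + j{\left(13 \right)}\right)^{2} = \left(12 - 3\right)^{2} = 9^{2} = 81$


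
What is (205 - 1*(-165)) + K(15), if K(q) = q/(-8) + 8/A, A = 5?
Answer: 14789/40 ≈ 369.73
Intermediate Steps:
K(q) = 8/5 - q/8 (K(q) = q/(-8) + 8/5 = q*(-⅛) + 8*(⅕) = -q/8 + 8/5 = 8/5 - q/8)
(205 - 1*(-165)) + K(15) = (205 - 1*(-165)) + (8/5 - ⅛*15) = (205 + 165) + (8/5 - 15/8) = 370 - 11/40 = 14789/40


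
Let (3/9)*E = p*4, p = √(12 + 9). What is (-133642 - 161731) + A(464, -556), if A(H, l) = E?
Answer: -295373 + 12*√21 ≈ -2.9532e+5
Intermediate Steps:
p = √21 ≈ 4.5826
E = 12*√21 (E = 3*(√21*4) = 3*(4*√21) = 12*√21 ≈ 54.991)
A(H, l) = 12*√21
(-133642 - 161731) + A(464, -556) = (-133642 - 161731) + 12*√21 = -295373 + 12*√21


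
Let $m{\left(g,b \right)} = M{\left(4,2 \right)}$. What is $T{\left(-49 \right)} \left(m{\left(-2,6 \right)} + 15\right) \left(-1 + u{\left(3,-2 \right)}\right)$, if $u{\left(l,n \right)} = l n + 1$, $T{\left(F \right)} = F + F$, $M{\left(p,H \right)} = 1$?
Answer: $9408$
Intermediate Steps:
$m{\left(g,b \right)} = 1$
$T{\left(F \right)} = 2 F$
$u{\left(l,n \right)} = 1 + l n$
$T{\left(-49 \right)} \left(m{\left(-2,6 \right)} + 15\right) \left(-1 + u{\left(3,-2 \right)}\right) = 2 \left(-49\right) \left(1 + 15\right) \left(-1 + \left(1 + 3 \left(-2\right)\right)\right) = - 98 \cdot 16 \left(-1 + \left(1 - 6\right)\right) = - 98 \cdot 16 \left(-1 - 5\right) = - 98 \cdot 16 \left(-6\right) = \left(-98\right) \left(-96\right) = 9408$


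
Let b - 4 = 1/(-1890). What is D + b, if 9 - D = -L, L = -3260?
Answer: -6136831/1890 ≈ -3247.0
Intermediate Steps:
b = 7559/1890 (b = 4 + 1/(-1890) = 4 - 1/1890 = 7559/1890 ≈ 3.9995)
D = -3251 (D = 9 - (-1)*(-3260) = 9 - 1*3260 = 9 - 3260 = -3251)
D + b = -3251 + 7559/1890 = -6136831/1890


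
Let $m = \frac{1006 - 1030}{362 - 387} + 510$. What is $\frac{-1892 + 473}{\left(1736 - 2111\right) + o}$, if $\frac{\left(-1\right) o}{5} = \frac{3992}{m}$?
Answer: $\frac{9063153}{2644625} \approx 3.427$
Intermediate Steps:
$m = \frac{12774}{25}$ ($m = - \frac{24}{-25} + 510 = \left(-24\right) \left(- \frac{1}{25}\right) + 510 = \frac{24}{25} + 510 = \frac{12774}{25} \approx 510.96$)
$o = - \frac{249500}{6387}$ ($o = - 5 \frac{3992}{\frac{12774}{25}} = - 5 \cdot 3992 \cdot \frac{25}{12774} = \left(-5\right) \frac{49900}{6387} = - \frac{249500}{6387} \approx -39.064$)
$\frac{-1892 + 473}{\left(1736 - 2111\right) + o} = \frac{-1892 + 473}{\left(1736 - 2111\right) - \frac{249500}{6387}} = - \frac{1419}{-375 - \frac{249500}{6387}} = - \frac{1419}{- \frac{2644625}{6387}} = \left(-1419\right) \left(- \frac{6387}{2644625}\right) = \frac{9063153}{2644625}$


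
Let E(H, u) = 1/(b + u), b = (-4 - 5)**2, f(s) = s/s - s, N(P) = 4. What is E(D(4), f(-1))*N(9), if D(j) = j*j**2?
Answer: 4/83 ≈ 0.048193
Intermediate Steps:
f(s) = 1 - s
D(j) = j**3
b = 81 (b = (-9)**2 = 81)
E(H, u) = 1/(81 + u)
E(D(4), f(-1))*N(9) = 4/(81 + (1 - 1*(-1))) = 4/(81 + (1 + 1)) = 4/(81 + 2) = 4/83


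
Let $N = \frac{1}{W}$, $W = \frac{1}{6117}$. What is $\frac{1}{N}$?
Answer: $\frac{1}{6117} \approx 0.00016348$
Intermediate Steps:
$W = \frac{1}{6117} \approx 0.00016348$
$N = 6117$ ($N = \frac{1}{\frac{1}{6117}} = 6117$)
$\frac{1}{N} = \frac{1}{6117}$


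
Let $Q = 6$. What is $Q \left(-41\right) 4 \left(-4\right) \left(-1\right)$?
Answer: $-3936$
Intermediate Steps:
$Q \left(-41\right) 4 \left(-4\right) \left(-1\right) = 6 \left(-41\right) 4 \left(-4\right) \left(-1\right) = - 246 \left(\left(-16\right) \left(-1\right)\right) = \left(-246\right) 16 = -3936$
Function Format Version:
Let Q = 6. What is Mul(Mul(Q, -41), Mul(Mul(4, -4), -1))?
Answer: -3936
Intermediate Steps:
Mul(Mul(Q, -41), Mul(Mul(4, -4), -1)) = Mul(Mul(6, -41), Mul(Mul(4, -4), -1)) = Mul(-246, Mul(-16, -1)) = Mul(-246, 16) = -3936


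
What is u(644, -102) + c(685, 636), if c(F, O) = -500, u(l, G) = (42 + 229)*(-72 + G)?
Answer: -47654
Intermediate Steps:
u(l, G) = -19512 + 271*G (u(l, G) = 271*(-72 + G) = -19512 + 271*G)
u(644, -102) + c(685, 636) = (-19512 + 271*(-102)) - 500 = (-19512 - 27642) - 500 = -47154 - 500 = -47654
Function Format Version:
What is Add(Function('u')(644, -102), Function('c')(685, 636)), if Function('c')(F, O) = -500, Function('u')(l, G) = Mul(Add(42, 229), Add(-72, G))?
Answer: -47654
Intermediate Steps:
Function('u')(l, G) = Add(-19512, Mul(271, G)) (Function('u')(l, G) = Mul(271, Add(-72, G)) = Add(-19512, Mul(271, G)))
Add(Function('u')(644, -102), Function('c')(685, 636)) = Add(Add(-19512, Mul(271, -102)), -500) = Add(Add(-19512, -27642), -500) = Add(-47154, -500) = -47654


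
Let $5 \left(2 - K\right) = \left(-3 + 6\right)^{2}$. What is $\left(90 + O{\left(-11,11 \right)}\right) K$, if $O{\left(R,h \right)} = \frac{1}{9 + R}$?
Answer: $\frac{179}{10} \approx 17.9$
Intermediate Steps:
$K = \frac{1}{5}$ ($K = 2 - \frac{\left(-3 + 6\right)^{2}}{5} = 2 - \frac{3^{2}}{5} = 2 - \frac{9}{5} = \frac{1}{5} \approx 0.2$)
$\left(90 + O{\left(-11,11 \right)}\right) K = \left(90 + \frac{1}{9 - 11}\right) \frac{1}{5} = \left(90 + \frac{1}{-2}\right) \frac{1}{5} = \left(90 - \frac{1}{2}\right) \frac{1}{5} = \frac{179}{2} \cdot \frac{1}{5} = \frac{179}{10}$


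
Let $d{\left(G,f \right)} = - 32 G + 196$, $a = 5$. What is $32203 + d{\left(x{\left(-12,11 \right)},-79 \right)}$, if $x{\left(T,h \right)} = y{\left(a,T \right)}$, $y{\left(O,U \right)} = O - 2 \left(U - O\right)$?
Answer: $31151$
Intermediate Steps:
$y{\left(O,U \right)} = - 2 U + 3 O$ ($y{\left(O,U \right)} = O + \left(- 2 U + 2 O\right) = - 2 U + 3 O$)
$x{\left(T,h \right)} = 15 - 2 T$ ($x{\left(T,h \right)} = - 2 T + 3 \cdot 5 = - 2 T + 15 = 15 - 2 T$)
$d{\left(G,f \right)} = 196 - 32 G$
$32203 + d{\left(x{\left(-12,11 \right)},-79 \right)} = 32203 + \left(196 - 32 \left(15 - -24\right)\right) = 32203 + \left(196 - 32 \left(15 + 24\right)\right) = 32203 + \left(196 - 1248\right) = 32203 - 1052 = 31151$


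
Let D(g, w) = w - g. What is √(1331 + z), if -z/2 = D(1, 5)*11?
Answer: √1243 ≈ 35.256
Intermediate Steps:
z = -88 (z = -2*(5 - 1*1)*11 = -2*(5 - 1)*11 = -8*11 = -2*44 = -88)
√(1331 + z) = √(1331 - 88) = √1243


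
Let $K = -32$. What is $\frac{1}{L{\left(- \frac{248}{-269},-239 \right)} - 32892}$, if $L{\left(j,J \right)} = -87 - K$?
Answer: $- \frac{1}{32947} \approx -3.0352 \cdot 10^{-5}$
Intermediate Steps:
$L{\left(j,J \right)} = -55$ ($L{\left(j,J \right)} = -87 - -32 = -87 + 32 = -55$)
$\frac{1}{L{\left(- \frac{248}{-269},-239 \right)} - 32892} = \frac{1}{-55 - 32892} = \frac{1}{-32947} = - \frac{1}{32947}$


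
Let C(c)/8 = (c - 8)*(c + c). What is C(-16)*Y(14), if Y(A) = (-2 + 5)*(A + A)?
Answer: 516096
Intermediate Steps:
Y(A) = 6*A (Y(A) = 3*(2*A) = 6*A)
C(c) = 16*c*(-8 + c) (C(c) = 8*((c - 8)*(c + c)) = 8*((-8 + c)*(2*c)) = 8*(2*c*(-8 + c)) = 16*c*(-8 + c))
C(-16)*Y(14) = (16*(-16)*(-8 - 16))*(6*14) = (16*(-16)*(-24))*84 = 6144*84 = 516096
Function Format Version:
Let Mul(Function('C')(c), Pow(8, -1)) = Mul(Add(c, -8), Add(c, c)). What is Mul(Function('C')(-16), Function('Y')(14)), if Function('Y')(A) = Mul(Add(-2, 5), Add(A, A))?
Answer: 516096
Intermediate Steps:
Function('Y')(A) = Mul(6, A) (Function('Y')(A) = Mul(3, Mul(2, A)) = Mul(6, A))
Function('C')(c) = Mul(16, c, Add(-8, c)) (Function('C')(c) = Mul(8, Mul(Add(c, -8), Add(c, c))) = Mul(8, Mul(Add(-8, c), Mul(2, c))) = Mul(8, Mul(2, c, Add(-8, c))) = Mul(16, c, Add(-8, c)))
Mul(Function('C')(-16), Function('Y')(14)) = Mul(Mul(16, -16, Add(-8, -16)), Mul(6, 14)) = Mul(Mul(16, -16, -24), 84) = Mul(6144, 84) = 516096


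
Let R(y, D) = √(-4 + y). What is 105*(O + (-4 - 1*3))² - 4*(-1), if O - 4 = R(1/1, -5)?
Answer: 634 - 630*I*√3 ≈ 634.0 - 1091.2*I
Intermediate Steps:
O = 4 + I*√3 (O = 4 + √(-4 + 1/1) = 4 + √(-4 + 1) = 4 + √(-3) = 4 + I*√3 ≈ 4.0 + 1.732*I)
105*(O + (-4 - 1*3))² - 4*(-1) = 105*((4 + I*√3) + (-4 - 1*3))² - 4*(-1) = 105*((4 + I*√3) + (-4 - 3))² + 4 = 105*((4 + I*√3) - 7)² + 4 = 105*(-3 + I*√3)² + 4 = 4 + 105*(-3 + I*√3)²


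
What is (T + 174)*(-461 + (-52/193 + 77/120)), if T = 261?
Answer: -309376031/1544 ≈ -2.0037e+5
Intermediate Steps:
(T + 174)*(-461 + (-52/193 + 77/120)) = (261 + 174)*(-461 + (-52/193 + 77/120)) = 435*(-461 + (-52*1/193 + 77*(1/120))) = 435*(-461 + (-52/193 + 77/120)) = 435*(-461 + 8621/23160) = 435*(-10668139/23160) = -309376031/1544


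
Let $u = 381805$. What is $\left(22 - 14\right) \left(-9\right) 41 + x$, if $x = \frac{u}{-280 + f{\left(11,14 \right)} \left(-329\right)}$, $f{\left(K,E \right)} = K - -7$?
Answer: $- \frac{18690109}{6202} \approx -3013.6$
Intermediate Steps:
$f{\left(K,E \right)} = 7 + K$ ($f{\left(K,E \right)} = K + 7 = 7 + K$)
$x = - \frac{381805}{6202}$ ($x = \frac{381805}{-280 + \left(7 + 11\right) \left(-329\right)} = \frac{381805}{-280 + 18 \left(-329\right)} = \frac{381805}{-280 - 5922} = \frac{381805}{-6202} = 381805 \left(- \frac{1}{6202}\right) = - \frac{381805}{6202} \approx -61.562$)
$\left(22 - 14\right) \left(-9\right) 41 + x = \left(22 - 14\right) \left(-9\right) 41 - \frac{381805}{6202} = 8 \left(-9\right) 41 - \frac{381805}{6202} = \left(-72\right) 41 - \frac{381805}{6202} = -2952 - \frac{381805}{6202} = - \frac{18690109}{6202}$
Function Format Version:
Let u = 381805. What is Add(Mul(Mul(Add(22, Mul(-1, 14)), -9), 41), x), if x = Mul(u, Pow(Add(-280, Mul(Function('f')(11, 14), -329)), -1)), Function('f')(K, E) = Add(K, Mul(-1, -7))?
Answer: Rational(-18690109, 6202) ≈ -3013.6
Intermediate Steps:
Function('f')(K, E) = Add(7, K) (Function('f')(K, E) = Add(K, 7) = Add(7, K))
x = Rational(-381805, 6202) (x = Mul(381805, Pow(Add(-280, Mul(Add(7, 11), -329)), -1)) = Mul(381805, Pow(Add(-280, Mul(18, -329)), -1)) = Mul(381805, Pow(Add(-280, -5922), -1)) = Mul(381805, Pow(-6202, -1)) = Mul(381805, Rational(-1, 6202)) = Rational(-381805, 6202) ≈ -61.562)
Add(Mul(Mul(Add(22, Mul(-1, 14)), -9), 41), x) = Add(Mul(Mul(Add(22, Mul(-1, 14)), -9), 41), Rational(-381805, 6202)) = Add(Mul(Mul(Add(22, -14), -9), 41), Rational(-381805, 6202)) = Add(Mul(Mul(8, -9), 41), Rational(-381805, 6202)) = Add(Mul(-72, 41), Rational(-381805, 6202)) = Add(-2952, Rational(-381805, 6202)) = Rational(-18690109, 6202)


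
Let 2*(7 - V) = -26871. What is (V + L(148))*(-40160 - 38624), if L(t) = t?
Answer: -1070713952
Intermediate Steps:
V = 26885/2 (V = 7 - 1/2*(-26871) = 7 + 26871/2 = 26885/2 ≈ 13443.)
(V + L(148))*(-40160 - 38624) = (26885/2 + 148)*(-40160 - 38624) = (27181/2)*(-78784) = -1070713952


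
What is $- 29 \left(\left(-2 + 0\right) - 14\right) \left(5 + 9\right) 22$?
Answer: $142912$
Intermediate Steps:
$- 29 \left(\left(-2 + 0\right) - 14\right) \left(5 + 9\right) 22 = - 29 \left(-2 - 14\right) 14 \cdot 22 = - 29 \left(\left(-16\right) 14\right) 22 = \left(-29\right) \left(-224\right) 22 = 6496 \cdot 22 = 142912$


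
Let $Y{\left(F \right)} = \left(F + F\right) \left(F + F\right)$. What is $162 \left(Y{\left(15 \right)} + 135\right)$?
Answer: $167670$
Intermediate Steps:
$Y{\left(F \right)} = 4 F^{2}$ ($Y{\left(F \right)} = 2 F 2 F = 4 F^{2}$)
$162 \left(Y{\left(15 \right)} + 135\right) = 162 \left(4 \cdot 15^{2} + 135\right) = 162 \left(4 \cdot 225 + 135\right) = 162 \left(900 + 135\right) = 162 \cdot 1035 = 167670$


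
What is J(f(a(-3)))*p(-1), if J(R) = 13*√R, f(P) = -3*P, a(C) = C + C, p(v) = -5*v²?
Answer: -195*√2 ≈ -275.77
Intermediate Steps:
a(C) = 2*C
J(f(a(-3)))*p(-1) = (13*√(-6*(-3)))*(-5*(-1)²) = (13*√(-3*(-6)))*(-5*1) = (13*√18)*(-5) = (13*(3*√2))*(-5) = (39*√2)*(-5) = -195*√2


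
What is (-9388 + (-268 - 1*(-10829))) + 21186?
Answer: 22359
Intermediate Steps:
(-9388 + (-268 - 1*(-10829))) + 21186 = (-9388 + (-268 + 10829)) + 21186 = (-9388 + 10561) + 21186 = 1173 + 21186 = 22359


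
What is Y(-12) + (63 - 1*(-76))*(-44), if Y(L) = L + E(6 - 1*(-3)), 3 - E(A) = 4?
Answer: -6129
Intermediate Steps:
E(A) = -1 (E(A) = 3 - 1*4 = 3 - 4 = -1)
Y(L) = -1 + L (Y(L) = L - 1 = -1 + L)
Y(-12) + (63 - 1*(-76))*(-44) = (-1 - 12) + (63 - 1*(-76))*(-44) = -13 + (63 + 76)*(-44) = -13 + 139*(-44) = -13 - 6116 = -6129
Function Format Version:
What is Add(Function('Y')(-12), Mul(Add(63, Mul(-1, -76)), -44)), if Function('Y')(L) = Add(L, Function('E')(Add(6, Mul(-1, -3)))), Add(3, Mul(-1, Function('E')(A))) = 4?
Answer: -6129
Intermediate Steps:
Function('E')(A) = -1 (Function('E')(A) = Add(3, Mul(-1, 4)) = Add(3, -4) = -1)
Function('Y')(L) = Add(-1, L) (Function('Y')(L) = Add(L, -1) = Add(-1, L))
Add(Function('Y')(-12), Mul(Add(63, Mul(-1, -76)), -44)) = Add(Add(-1, -12), Mul(Add(63, Mul(-1, -76)), -44)) = Add(-13, Mul(Add(63, 76), -44)) = Add(-13, Mul(139, -44)) = Add(-13, -6116) = -6129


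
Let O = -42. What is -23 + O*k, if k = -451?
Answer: 18919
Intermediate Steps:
-23 + O*k = -23 - 42*(-451) = -23 + 18942 = 18919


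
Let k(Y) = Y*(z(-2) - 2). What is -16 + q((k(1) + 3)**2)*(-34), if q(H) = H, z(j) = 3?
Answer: -560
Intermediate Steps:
k(Y) = Y (k(Y) = Y*(3 - 2) = Y*1 = Y)
-16 + q((k(1) + 3)**2)*(-34) = -16 + (1 + 3)**2*(-34) = -16 + 4**2*(-34) = -16 + 16*(-34) = -16 - 544 = -560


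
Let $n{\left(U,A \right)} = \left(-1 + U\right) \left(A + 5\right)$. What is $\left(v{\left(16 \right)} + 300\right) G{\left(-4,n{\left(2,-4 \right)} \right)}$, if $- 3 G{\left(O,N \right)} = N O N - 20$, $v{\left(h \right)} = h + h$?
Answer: $2656$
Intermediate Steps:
$v{\left(h \right)} = 2 h$
$n{\left(U,A \right)} = \left(-1 + U\right) \left(5 + A\right)$
$G{\left(O,N \right)} = \frac{20}{3} - \frac{O N^{2}}{3}$ ($G{\left(O,N \right)} = - \frac{N O N - 20}{3} = - \frac{O N^{2} - 20}{3} = - \frac{-20 + O N^{2}}{3} = \frac{20}{3} - \frac{O N^{2}}{3}$)
$\left(v{\left(16 \right)} + 300\right) G{\left(-4,n{\left(2,-4 \right)} \right)} = \left(2 \cdot 16 + 300\right) \left(\frac{20}{3} - - \frac{4 \left(-5 - -4 + 5 \cdot 2 - 8\right)^{2}}{3}\right) = \left(32 + 300\right) \left(\frac{20}{3} - - \frac{4 \left(-5 + 4 + 10 - 8\right)^{2}}{3}\right) = 332 \left(\frac{20}{3} - - \frac{4 \cdot 1^{2}}{3}\right) = 332 \left(\frac{20}{3} - \left(- \frac{4}{3}\right) 1\right) = 332 \left(\frac{20}{3} + \frac{4}{3}\right) = 332 \cdot 8 = 2656$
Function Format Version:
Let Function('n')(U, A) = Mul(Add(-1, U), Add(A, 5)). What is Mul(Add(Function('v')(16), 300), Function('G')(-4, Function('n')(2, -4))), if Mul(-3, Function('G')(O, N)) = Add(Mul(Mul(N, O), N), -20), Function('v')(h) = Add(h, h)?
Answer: 2656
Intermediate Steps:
Function('v')(h) = Mul(2, h)
Function('n')(U, A) = Mul(Add(-1, U), Add(5, A))
Function('G')(O, N) = Add(Rational(20, 3), Mul(Rational(-1, 3), O, Pow(N, 2))) (Function('G')(O, N) = Mul(Rational(-1, 3), Add(Mul(Mul(N, O), N), -20)) = Mul(Rational(-1, 3), Add(Mul(O, Pow(N, 2)), -20)) = Mul(Rational(-1, 3), Add(-20, Mul(O, Pow(N, 2)))) = Add(Rational(20, 3), Mul(Rational(-1, 3), O, Pow(N, 2))))
Mul(Add(Function('v')(16), 300), Function('G')(-4, Function('n')(2, -4))) = Mul(Add(Mul(2, 16), 300), Add(Rational(20, 3), Mul(Rational(-1, 3), -4, Pow(Add(-5, Mul(-1, -4), Mul(5, 2), Mul(-4, 2)), 2)))) = Mul(Add(32, 300), Add(Rational(20, 3), Mul(Rational(-1, 3), -4, Pow(Add(-5, 4, 10, -8), 2)))) = Mul(332, Add(Rational(20, 3), Mul(Rational(-1, 3), -4, Pow(1, 2)))) = Mul(332, Add(Rational(20, 3), Mul(Rational(-1, 3), -4, 1))) = Mul(332, Add(Rational(20, 3), Rational(4, 3))) = Mul(332, 8) = 2656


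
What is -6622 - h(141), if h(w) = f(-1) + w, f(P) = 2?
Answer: -6765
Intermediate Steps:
h(w) = 2 + w
-6622 - h(141) = -6622 - (2 + 141) = -6622 - 1*143 = -6622 - 143 = -6765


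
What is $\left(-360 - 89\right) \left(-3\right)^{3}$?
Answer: $12123$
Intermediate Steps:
$\left(-360 - 89\right) \left(-3\right)^{3} = \left(-449\right) \left(-27\right) = 12123$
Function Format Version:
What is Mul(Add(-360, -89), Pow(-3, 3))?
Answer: 12123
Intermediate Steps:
Mul(Add(-360, -89), Pow(-3, 3)) = Mul(-449, -27) = 12123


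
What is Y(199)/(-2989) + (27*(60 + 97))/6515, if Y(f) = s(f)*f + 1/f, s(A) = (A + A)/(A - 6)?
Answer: 383945476632/747912377345 ≈ 0.51336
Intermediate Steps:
s(A) = 2*A/(-6 + A) (s(A) = (2*A)/(-6 + A) = 2*A/(-6 + A))
Y(f) = 1/f + 2*f²/(-6 + f) (Y(f) = (2*f/(-6 + f))*f + 1/f = 2*f²/(-6 + f) + 1/f = 1/f + 2*f²/(-6 + f))
Y(199)/(-2989) + (27*(60 + 97))/6515 = ((-6 + 199 + 2*199³)/(199*(-6 + 199)))/(-2989) + (27*(60 + 97))/6515 = ((1/199)*(-6 + 199 + 2*7880599)/193)*(-1/2989) + (27*157)*(1/6515) = ((1/199)*(1/193)*(-6 + 199 + 15761198))*(-1/2989) + 4239*(1/6515) = ((1/199)*(1/193)*15761391)*(-1/2989) + 4239/6515 = (15761391/38407)*(-1/2989) + 4239/6515 = -15761391/114798523 + 4239/6515 = 383945476632/747912377345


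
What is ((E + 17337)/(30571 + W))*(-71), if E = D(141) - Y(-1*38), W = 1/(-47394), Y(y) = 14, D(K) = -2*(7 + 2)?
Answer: -58230875070/1448881973 ≈ -40.190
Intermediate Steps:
D(K) = -18 (D(K) = -2*9 = -18)
W = -1/47394 ≈ -2.1100e-5
E = -32 (E = -18 - 1*14 = -18 - 14 = -32)
((E + 17337)/(30571 + W))*(-71) = ((-32 + 17337)/(30571 - 1/47394))*(-71) = (17305/(1448881973/47394))*(-71) = (17305*(47394/1448881973))*(-71) = (820153170/1448881973)*(-71) = -58230875070/1448881973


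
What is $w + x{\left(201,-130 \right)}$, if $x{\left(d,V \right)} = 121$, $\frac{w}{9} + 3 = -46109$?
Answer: $-414887$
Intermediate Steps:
$w = -415008$ ($w = -27 + 9 \left(-46109\right) = -27 - 414981 = -415008$)
$w + x{\left(201,-130 \right)} = -415008 + 121 = -414887$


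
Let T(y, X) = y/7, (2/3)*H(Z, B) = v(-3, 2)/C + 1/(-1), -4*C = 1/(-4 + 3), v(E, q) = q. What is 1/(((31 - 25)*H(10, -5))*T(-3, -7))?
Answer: -1/27 ≈ -0.037037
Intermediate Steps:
C = 1/4 (C = -1/(4*(-4 + 3)) = -1/4/(-1) = -1/4*(-1) = 1/4 ≈ 0.25000)
H(Z, B) = 21/2 (H(Z, B) = 3*(2/(1/4) + 1/(-1))/2 = 3*(2*4 + 1*(-1))/2 = 3*(8 - 1)/2 = (3/2)*7 = 21/2)
T(y, X) = y/7 (T(y, X) = y*(1/7) = y/7)
1/(((31 - 25)*H(10, -5))*T(-3, -7)) = 1/(((31 - 25)*(21/2))*((1/7)*(-3))) = 1/((6*(21/2))*(-3/7)) = 1/(63*(-3/7)) = 1/(-27) = -1/27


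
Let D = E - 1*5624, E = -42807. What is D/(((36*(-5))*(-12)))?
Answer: -48431/2160 ≈ -22.422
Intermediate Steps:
D = -48431 (D = -42807 - 1*5624 = -42807 - 5624 = -48431)
D/(((36*(-5))*(-12))) = -48431/((36*(-5))*(-12)) = -48431/((-180*(-12))) = -48431/2160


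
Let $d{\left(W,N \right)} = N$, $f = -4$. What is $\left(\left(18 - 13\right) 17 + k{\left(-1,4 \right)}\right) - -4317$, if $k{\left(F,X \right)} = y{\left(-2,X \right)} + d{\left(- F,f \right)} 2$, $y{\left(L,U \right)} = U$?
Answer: $4398$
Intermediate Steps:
$k{\left(F,X \right)} = -8 + X$ ($k{\left(F,X \right)} = X - 8 = -8 + X$)
$\left(\left(18 - 13\right) 17 + k{\left(-1,4 \right)}\right) - -4317 = \left(\left(18 - 13\right) 17 + \left(-8 + 4\right)\right) - -4317 = \left(\left(18 - 13\right) 17 - 4\right) + 4317 = \left(5 \cdot 17 - 4\right) + 4317 = \left(85 - 4\right) + 4317 = 81 + 4317 = 4398$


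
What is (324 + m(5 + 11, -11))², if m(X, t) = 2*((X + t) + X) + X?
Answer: 145924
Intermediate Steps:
m(X, t) = 2*t + 5*X (m(X, t) = 2*(t + 2*X) + X = (2*t + 4*X) + X = 2*t + 5*X)
(324 + m(5 + 11, -11))² = (324 + (2*(-11) + 5*(5 + 11)))² = (324 + (-22 + 5*16))² = (324 + (-22 + 80))² = (324 + 58)² = 382² = 145924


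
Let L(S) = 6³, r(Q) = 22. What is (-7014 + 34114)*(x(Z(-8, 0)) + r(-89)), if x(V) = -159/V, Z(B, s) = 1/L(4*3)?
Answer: -930126200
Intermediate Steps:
L(S) = 216
Z(B, s) = 1/216
(-7014 + 34114)*(x(Z(-8, 0)) + r(-89)) = (-7014 + 34114)*(-159/1/216 + 22) = 27100*(-159*216 + 22) = 27100*(-34344 + 22) = 27100*(-34322) = -930126200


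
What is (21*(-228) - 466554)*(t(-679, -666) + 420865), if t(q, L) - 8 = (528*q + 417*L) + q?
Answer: 101828725680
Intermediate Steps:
t(q, L) = 8 + 417*L + 529*q (t(q, L) = 8 + ((528*q + 417*L) + q) = 8 + ((417*L + 528*q) + q) = 8 + (417*L + 529*q) = 8 + 417*L + 529*q)
(21*(-228) - 466554)*(t(-679, -666) + 420865) = (21*(-228) - 466554)*((8 + 417*(-666) + 529*(-679)) + 420865) = (-4788 - 466554)*((8 - 277722 - 359191) + 420865) = -471342*(-636905 + 420865) = -471342*(-216040) = 101828725680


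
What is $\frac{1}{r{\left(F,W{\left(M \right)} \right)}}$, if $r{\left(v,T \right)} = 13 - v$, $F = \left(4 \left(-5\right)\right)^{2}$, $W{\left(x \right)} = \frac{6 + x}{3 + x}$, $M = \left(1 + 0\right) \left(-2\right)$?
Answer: $- \frac{1}{387} \approx -0.002584$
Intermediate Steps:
$M = -2$ ($M = 1 \left(-2\right) = -2$)
$W{\left(x \right)} = \frac{6 + x}{3 + x}$
$F = 400$ ($F = \left(-20\right)^{2} = 400$)
$\frac{1}{r{\left(F,W{\left(M \right)} \right)}} = \frac{1}{13 - 400} = \frac{1}{-387} = - \frac{1}{387}$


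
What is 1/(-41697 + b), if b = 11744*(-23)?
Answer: -1/311809 ≈ -3.2071e-6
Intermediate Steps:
b = -270112
1/(-41697 + b) = 1/(-41697 - 270112) = 1/(-311809) = -1/311809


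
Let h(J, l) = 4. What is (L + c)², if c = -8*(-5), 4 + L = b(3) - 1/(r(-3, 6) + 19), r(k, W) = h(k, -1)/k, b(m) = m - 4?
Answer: 3429904/2809 ≈ 1221.0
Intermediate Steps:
b(m) = -4 + m
r(k, W) = 4/k
L = -268/53 (L = -4 + ((-4 + 3) - 1/(4/(-3) + 19)) = -4 + (-1 - 1/(4*(-⅓) + 19)) = -4 + (-1 - 1/(-4/3 + 19)) = -4 + (-1 - 1/53/3) = -4 + (-1 - 1*3/53) = -4 + (-1 - 3/53) = -4 - 56/53 = -268/53 ≈ -5.0566)
c = 40
(L + c)² = (-268/53 + 40)² = (1852/53)² = 3429904/2809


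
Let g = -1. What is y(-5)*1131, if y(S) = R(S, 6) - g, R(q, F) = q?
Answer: -4524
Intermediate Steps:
y(S) = 1 + S (y(S) = S - 1*(-1) = S + 1 = 1 + S)
y(-5)*1131 = (1 - 5)*1131 = -4*1131 = -4524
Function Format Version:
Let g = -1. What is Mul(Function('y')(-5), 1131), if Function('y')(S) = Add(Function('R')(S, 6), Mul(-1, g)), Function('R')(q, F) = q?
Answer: -4524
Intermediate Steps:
Function('y')(S) = Add(1, S) (Function('y')(S) = Add(S, Mul(-1, -1)) = Add(S, 1) = Add(1, S))
Mul(Function('y')(-5), 1131) = Mul(Add(1, -5), 1131) = Mul(-4, 1131) = -4524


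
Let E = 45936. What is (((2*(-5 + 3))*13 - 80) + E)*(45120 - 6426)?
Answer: 1772339976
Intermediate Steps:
(((2*(-5 + 3))*13 - 80) + E)*(45120 - 6426) = (((2*(-5 + 3))*13 - 80) + 45936)*(45120 - 6426) = (((2*(-2))*13 - 80) + 45936)*38694 = ((-4*13 - 80) + 45936)*38694 = ((-52 - 80) + 45936)*38694 = (-132 + 45936)*38694 = 45804*38694 = 1772339976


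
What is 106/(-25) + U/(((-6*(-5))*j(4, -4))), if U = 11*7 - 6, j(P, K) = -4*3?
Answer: -7987/1800 ≈ -4.4372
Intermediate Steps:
j(P, K) = -12
U = 71 (U = 77 - 6 = 71)
106/(-25) + U/(((-6*(-5))*j(4, -4))) = 106/(-25) + 71/((-6*(-5)*(-12))) = 106*(-1/25) + 71/((30*(-12))) = -106/25 + 71/(-360) = -106/25 + 71*(-1/360) = -106/25 - 71/360 = -7987/1800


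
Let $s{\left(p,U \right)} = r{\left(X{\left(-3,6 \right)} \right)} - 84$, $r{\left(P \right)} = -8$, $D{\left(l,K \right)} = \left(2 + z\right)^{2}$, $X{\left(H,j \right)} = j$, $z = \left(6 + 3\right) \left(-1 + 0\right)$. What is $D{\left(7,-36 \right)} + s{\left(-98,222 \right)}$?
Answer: $-43$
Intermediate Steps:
$z = -9$ ($z = 9 \left(-1\right) = -9$)
$D{\left(l,K \right)} = 49$ ($D{\left(l,K \right)} = \left(2 - 9\right)^{2} = \left(-7\right)^{2} = 49$)
$s{\left(p,U \right)} = -92$ ($s{\left(p,U \right)} = -8 - 84 = -92$)
$D{\left(7,-36 \right)} + s{\left(-98,222 \right)} = 49 - 92 = -43$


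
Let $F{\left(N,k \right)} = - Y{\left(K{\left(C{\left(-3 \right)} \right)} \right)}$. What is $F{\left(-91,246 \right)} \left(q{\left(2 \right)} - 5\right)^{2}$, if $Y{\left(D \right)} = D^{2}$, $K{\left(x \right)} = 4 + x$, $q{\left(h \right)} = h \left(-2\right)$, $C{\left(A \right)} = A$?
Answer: $-81$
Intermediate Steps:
$q{\left(h \right)} = - 2 h$
$F{\left(N,k \right)} = -1$ ($F{\left(N,k \right)} = - \left(4 - 3\right)^{2} = - 1^{2} = \left(-1\right) 1 = -1$)
$F{\left(-91,246 \right)} \left(q{\left(2 \right)} - 5\right)^{2} = - \left(\left(-2\right) 2 - 5\right)^{2} = - \left(-4 - 5\right)^{2} = - \left(-9\right)^{2} = \left(-1\right) 81 = -81$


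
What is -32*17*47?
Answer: -25568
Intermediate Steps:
-32*17*47 = -544*47 = -25568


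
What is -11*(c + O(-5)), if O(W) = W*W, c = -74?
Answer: 539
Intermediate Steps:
O(W) = W²
-11*(c + O(-5)) = -11*(-74 + (-5)²) = -11*(-74 + 25) = -11*(-49) = 539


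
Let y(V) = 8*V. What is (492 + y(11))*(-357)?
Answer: -207060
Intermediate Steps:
(492 + y(11))*(-357) = (492 + 8*11)*(-357) = (492 + 88)*(-357) = 580*(-357) = -207060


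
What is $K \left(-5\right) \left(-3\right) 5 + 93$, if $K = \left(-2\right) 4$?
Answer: $-507$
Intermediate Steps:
$K = -8$
$K \left(-5\right) \left(-3\right) 5 + 93 = - 8 \left(-5\right) \left(-3\right) 5 + 93 = - 8 \cdot 15 \cdot 5 + 93 = \left(-8\right) 75 + 93 = -600 + 93 = -507$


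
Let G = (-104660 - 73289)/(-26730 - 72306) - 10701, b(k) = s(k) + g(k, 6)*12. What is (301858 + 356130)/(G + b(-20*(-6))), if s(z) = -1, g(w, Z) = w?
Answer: -65164499568/917093483 ≈ -71.055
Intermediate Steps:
b(k) = -1 + 12*k (b(k) = -1 + k*12 = -1 + 12*k)
G = -1059606287/99036 (G = -177949/(-99036) - 10701 = -177949*(-1/99036) - 10701 = 177949/99036 - 10701 = -1059606287/99036 ≈ -10699.)
(301858 + 356130)/(G + b(-20*(-6))) = (301858 + 356130)/(-1059606287/99036 + (-1 + 12*(-20*(-6)))) = 657988/(-1059606287/99036 + (-1 + 12*120)) = 657988/(-1059606287/99036 + (-1 + 1440)) = 657988/(-1059606287/99036 + 1439) = 657988/(-917093483/99036) = 657988*(-99036/917093483) = -65164499568/917093483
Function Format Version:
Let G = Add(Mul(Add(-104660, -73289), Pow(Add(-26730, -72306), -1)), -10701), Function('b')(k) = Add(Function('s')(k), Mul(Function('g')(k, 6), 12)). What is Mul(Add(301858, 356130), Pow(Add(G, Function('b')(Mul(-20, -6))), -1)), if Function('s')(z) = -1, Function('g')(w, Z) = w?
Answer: Rational(-65164499568, 917093483) ≈ -71.055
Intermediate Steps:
Function('b')(k) = Add(-1, Mul(12, k)) (Function('b')(k) = Add(-1, Mul(k, 12)) = Add(-1, Mul(12, k)))
G = Rational(-1059606287, 99036) (G = Add(Mul(-177949, Pow(-99036, -1)), -10701) = Add(Mul(-177949, Rational(-1, 99036)), -10701) = Add(Rational(177949, 99036), -10701) = Rational(-1059606287, 99036) ≈ -10699.)
Mul(Add(301858, 356130), Pow(Add(G, Function('b')(Mul(-20, -6))), -1)) = Mul(Add(301858, 356130), Pow(Add(Rational(-1059606287, 99036), Add(-1, Mul(12, Mul(-20, -6)))), -1)) = Mul(657988, Pow(Add(Rational(-1059606287, 99036), Add(-1, Mul(12, 120))), -1)) = Mul(657988, Pow(Add(Rational(-1059606287, 99036), Add(-1, 1440)), -1)) = Mul(657988, Pow(Add(Rational(-1059606287, 99036), 1439), -1)) = Mul(657988, Pow(Rational(-917093483, 99036), -1)) = Mul(657988, Rational(-99036, 917093483)) = Rational(-65164499568, 917093483)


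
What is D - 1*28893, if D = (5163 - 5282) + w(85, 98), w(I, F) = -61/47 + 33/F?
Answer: -133633699/4606 ≈ -29013.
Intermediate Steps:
w(I, F) = -61/47 + 33/F (w(I, F) = -61*1/47 + 33/F = -61/47 + 33/F)
D = -552541/4606 (D = (5163 - 5282) + (-61/47 + 33/98) = -119 + (-61/47 + 33*(1/98)) = -119 + (-61/47 + 33/98) = -119 - 4427/4606 = -552541/4606 ≈ -119.96)
D - 1*28893 = -552541/4606 - 1*28893 = -552541/4606 - 28893 = -133633699/4606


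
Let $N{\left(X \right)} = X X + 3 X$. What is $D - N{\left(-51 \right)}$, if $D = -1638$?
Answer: $-4086$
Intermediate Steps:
$N{\left(X \right)} = X^{2} + 3 X$
$D - N{\left(-51 \right)} = -1638 - - 51 \left(3 - 51\right) = -1638 - \left(-51\right) \left(-48\right) = -1638 - 2448 = -4086$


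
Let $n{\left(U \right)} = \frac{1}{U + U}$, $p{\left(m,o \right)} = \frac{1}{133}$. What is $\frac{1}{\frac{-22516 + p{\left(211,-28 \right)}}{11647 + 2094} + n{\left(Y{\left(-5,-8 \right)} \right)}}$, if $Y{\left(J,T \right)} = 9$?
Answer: $- \frac{32895954}{52075733} \approx -0.63169$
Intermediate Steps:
$p{\left(m,o \right)} = \frac{1}{133}$
$n{\left(U \right)} = \frac{1}{2 U}$
$\frac{1}{\frac{-22516 + p{\left(211,-28 \right)}}{11647 + 2094} + n{\left(Y{\left(-5,-8 \right)} \right)}} = \frac{1}{\frac{-22516 + \frac{1}{133}}{11647 + 2094} + \frac{1}{2 \cdot 9}} = \frac{1}{- \frac{2994627}{133 \cdot 13741} + \frac{1}{2} \cdot \frac{1}{9}} = \frac{1}{\left(- \frac{2994627}{133}\right) \frac{1}{13741} + \frac{1}{18}} = \frac{1}{- \frac{2994627}{1827553} + \frac{1}{18}} = \frac{1}{- \frac{52075733}{32895954}} = - \frac{32895954}{52075733}$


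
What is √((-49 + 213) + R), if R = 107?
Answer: √271 ≈ 16.462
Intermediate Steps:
√((-49 + 213) + R) = √((-49 + 213) + 107) = √(164 + 107) = √271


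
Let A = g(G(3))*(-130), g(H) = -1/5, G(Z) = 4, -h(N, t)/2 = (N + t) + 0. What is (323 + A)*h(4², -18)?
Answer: 1396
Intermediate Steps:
h(N, t) = -2*N - 2*t (h(N, t) = -2*((N + t) + 0) = -2*(N + t) = -2*N - 2*t)
g(H) = -⅕ (g(H) = -1*⅕ = -⅕)
A = 26 (A = -⅕*(-130) = 26)
(323 + A)*h(4², -18) = (323 + 26)*(-2*4² - 2*(-18)) = 349*(-2*16 + 36) = 349*(-32 + 36) = 349*4 = 1396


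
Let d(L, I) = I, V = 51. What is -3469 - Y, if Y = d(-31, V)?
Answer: -3520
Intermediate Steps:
Y = 51
-3469 - Y = -3469 - 1*51 = -3469 - 51 = -3520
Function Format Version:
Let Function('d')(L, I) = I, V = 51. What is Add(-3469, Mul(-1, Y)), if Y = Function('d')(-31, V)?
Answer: -3520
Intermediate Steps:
Y = 51
Add(-3469, Mul(-1, Y)) = Add(-3469, Mul(-1, 51)) = Add(-3469, -51) = -3520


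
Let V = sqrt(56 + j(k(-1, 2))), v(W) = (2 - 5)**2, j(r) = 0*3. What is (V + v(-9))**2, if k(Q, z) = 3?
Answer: 137 + 36*sqrt(14) ≈ 271.70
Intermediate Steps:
j(r) = 0
v(W) = 9 (v(W) = (-3)**2 = 9)
V = 2*sqrt(14) (V = sqrt(56 + 0) = sqrt(56) = 2*sqrt(14) ≈ 7.4833)
(V + v(-9))**2 = (2*sqrt(14) + 9)**2 = (9 + 2*sqrt(14))**2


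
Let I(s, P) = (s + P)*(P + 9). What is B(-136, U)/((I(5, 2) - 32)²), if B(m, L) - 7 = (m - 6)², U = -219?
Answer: 20171/2025 ≈ 9.9610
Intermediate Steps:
I(s, P) = (9 + P)*(P + s) (I(s, P) = (P + s)*(9 + P) = (9 + P)*(P + s))
B(m, L) = 7 + (-6 + m)² (B(m, L) = 7 + (m - 6)² = 7 + (-6 + m)²)
B(-136, U)/((I(5, 2) - 32)²) = (7 + (-6 - 136)²)/(((2² + 9*2 + 9*5 + 2*5) - 32)²) = (7 + (-142)²)/(((4 + 18 + 45 + 10) - 32)²) = (7 + 20164)/((77 - 32)²) = 20171/(45²) = 20171/2025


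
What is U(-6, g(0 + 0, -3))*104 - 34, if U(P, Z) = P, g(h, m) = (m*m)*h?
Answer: -658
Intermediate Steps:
g(h, m) = h*m**2 (g(h, m) = m**2*h = h*m**2)
U(-6, g(0 + 0, -3))*104 - 34 = -6*104 - 34 = -624 - 34 = -658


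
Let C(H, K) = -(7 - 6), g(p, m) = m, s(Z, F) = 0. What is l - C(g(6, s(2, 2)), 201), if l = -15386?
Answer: -15385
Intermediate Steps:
C(H, K) = -1 (C(H, K) = -1*1 = -1)
l - C(g(6, s(2, 2)), 201) = -15386 - 1*(-1) = -15386 + 1 = -15385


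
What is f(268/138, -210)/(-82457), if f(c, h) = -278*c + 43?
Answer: 34285/5689533 ≈ 0.0060260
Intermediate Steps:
f(c, h) = 43 - 278*c
f(268/138, -210)/(-82457) = (43 - 74504/138)/(-82457) = (43 - 74504/138)*(-1/82457) = (43 - 278*134/69)*(-1/82457) = (43 - 37252/69)*(-1/82457) = -34285/69*(-1/82457) = 34285/5689533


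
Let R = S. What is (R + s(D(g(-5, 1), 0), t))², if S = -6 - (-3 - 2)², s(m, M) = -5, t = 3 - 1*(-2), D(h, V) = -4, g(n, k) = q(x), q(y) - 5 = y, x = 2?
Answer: 1296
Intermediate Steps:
q(y) = 5 + y
g(n, k) = 7 (g(n, k) = 5 + 2 = 7)
t = 5 (t = 3 + 2 = 5)
S = -31 (S = -6 - 1*(-5)² = -6 - 1*25 = -6 - 25 = -31)
R = -31
(R + s(D(g(-5, 1), 0), t))² = (-31 - 5)² = (-36)² = 1296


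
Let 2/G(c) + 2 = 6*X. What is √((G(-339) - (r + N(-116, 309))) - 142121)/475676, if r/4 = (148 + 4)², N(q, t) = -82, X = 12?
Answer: I*√71801835/8324330 ≈ 0.0010179*I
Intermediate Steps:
G(c) = 1/35 (G(c) = 2/(-2 + 6*12) = 2/(-2 + 72) = 2/70 = 2*(1/70) = 1/35)
r = 92416 (r = 4*(148 + 4)² = 4*152² = 4*23104 = 92416)
√((G(-339) - (r + N(-116, 309))) - 142121)/475676 = √((1/35 - (92416 - 82)) - 142121)/475676 = √((1/35 - 1*92334) - 142121)*(1/475676) = √((1/35 - 92334) - 142121)*(1/475676) = √(-3231689/35 - 142121)*(1/475676) = √(-8205924/35)*(1/475676) = (2*I*√71801835/35)*(1/475676) = I*√71801835/8324330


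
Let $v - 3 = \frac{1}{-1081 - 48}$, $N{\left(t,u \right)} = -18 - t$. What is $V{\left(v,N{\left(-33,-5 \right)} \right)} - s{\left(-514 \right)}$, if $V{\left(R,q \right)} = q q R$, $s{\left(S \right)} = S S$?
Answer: $- \frac{297515434}{1129} \approx -2.6352 \cdot 10^{5}$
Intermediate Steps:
$s{\left(S \right)} = S^{2}$
$v = \frac{3386}{1129}$ ($v = 3 + \frac{1}{-1081 - 48} = 3 + \frac{1}{-1129} = 3 - \frac{1}{1129} = \frac{3386}{1129} \approx 2.9991$)
$V{\left(R,q \right)} = R q^{2}$ ($V{\left(R,q \right)} = q^{2} R = R q^{2}$)
$V{\left(v,N{\left(-33,-5 \right)} \right)} - s{\left(-514 \right)} = \frac{3386 \left(-18 - -33\right)^{2}}{1129} - \left(-514\right)^{2} = \frac{3386 \left(-18 + 33\right)^{2}}{1129} - 264196 = \frac{3386 \cdot 15^{2}}{1129} - 264196 = \frac{3386}{1129} \cdot 225 - 264196 = \frac{761850}{1129} - 264196 = - \frac{297515434}{1129}$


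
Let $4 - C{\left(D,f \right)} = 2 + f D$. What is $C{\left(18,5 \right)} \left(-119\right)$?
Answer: $10472$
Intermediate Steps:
$C{\left(D,f \right)} = 2 - D f$ ($C{\left(D,f \right)} = 4 - \left(2 + f D\right) = 4 - \left(2 + D f\right) = 2 - D f$)
$C{\left(18,5 \right)} \left(-119\right) = \left(2 - 18 \cdot 5\right) \left(-119\right) = \left(2 - 90\right) \left(-119\right) = \left(-88\right) \left(-119\right) = 10472$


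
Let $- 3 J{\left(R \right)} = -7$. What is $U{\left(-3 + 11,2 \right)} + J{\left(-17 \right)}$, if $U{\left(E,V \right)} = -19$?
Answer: $- \frac{50}{3} \approx -16.667$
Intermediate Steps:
$J{\left(R \right)} = \frac{7}{3}$ ($J{\left(R \right)} = \left(- \frac{1}{3}\right) \left(-7\right) = \frac{7}{3}$)
$U{\left(-3 + 11,2 \right)} + J{\left(-17 \right)} = -19 + \frac{7}{3} = - \frac{50}{3}$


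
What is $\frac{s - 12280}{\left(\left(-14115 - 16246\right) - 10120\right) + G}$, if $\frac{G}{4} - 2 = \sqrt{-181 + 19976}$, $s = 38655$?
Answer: $- \frac{1067475375}{1637747009} - \frac{105500 \sqrt{19795}}{1637747009} \approx -0.66086$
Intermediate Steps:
$G = 8 + 4 \sqrt{19795}$ ($G = 8 + 4 \sqrt{-181 + 19976} = 8 + 4 \sqrt{19795} \approx 570.78$)
$\frac{s - 12280}{\left(\left(-14115 - 16246\right) - 10120\right) + G} = \frac{38655 - 12280}{\left(\left(-14115 - 16246\right) - 10120\right) + \left(8 + 4 \sqrt{19795}\right)} = \frac{26375}{\left(-30361 - 10120\right) + \left(8 + 4 \sqrt{19795}\right)} = \frac{26375}{-40481 + \left(8 + 4 \sqrt{19795}\right)} = \frac{26375}{-40473 + 4 \sqrt{19795}}$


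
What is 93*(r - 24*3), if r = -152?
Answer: -20832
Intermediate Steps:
93*(r - 24*3) = 93*(-152 - 24*3) = 93*(-152 - 72) = 93*(-224) = -20832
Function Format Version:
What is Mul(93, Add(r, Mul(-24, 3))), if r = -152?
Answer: -20832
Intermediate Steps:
Mul(93, Add(r, Mul(-24, 3))) = Mul(93, Add(-152, Mul(-24, 3))) = Mul(93, Add(-152, -72)) = Mul(93, -224) = -20832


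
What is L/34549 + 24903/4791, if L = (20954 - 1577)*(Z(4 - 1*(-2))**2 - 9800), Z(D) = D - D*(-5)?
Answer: -262870075527/55174753 ≈ -4764.3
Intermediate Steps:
Z(D) = 6*D (Z(D) = D - (-5)*D = D + 5*D = 6*D)
L = -164782008 (L = (20954 - 1577)*((6*(4 - 1*(-2)))**2 - 9800) = 19377*((6*(4 + 2))**2 - 9800) = 19377*((6*6)**2 - 9800) = 19377*(36**2 - 9800) = 19377*(1296 - 9800) = 19377*(-8504) = -164782008)
L/34549 + 24903/4791 = -164782008/34549 + 24903/4791 = -164782008*1/34549 + 24903*(1/4791) = -164782008/34549 + 8301/1597 = -262870075527/55174753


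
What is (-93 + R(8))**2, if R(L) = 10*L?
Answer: 169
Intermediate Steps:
(-93 + R(8))**2 = (-93 + 10*8)**2 = (-93 + 80)**2 = (-13)**2 = 169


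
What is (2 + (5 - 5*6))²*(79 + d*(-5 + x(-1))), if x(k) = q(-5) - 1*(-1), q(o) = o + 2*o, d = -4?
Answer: 81995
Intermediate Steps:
q(o) = 3*o
x(k) = -14 (x(k) = 3*(-5) - 1*(-1) = -15 + 1 = -14)
(2 + (5 - 5*6))²*(79 + d*(-5 + x(-1))) = (2 + (5 - 5*6))²*(79 - 4*(-5 - 14)) = (2 + (5 - 30))²*(79 - 4*(-19)) = (2 - 25)²*(79 + 76) = (-23)²*155 = 529*155 = 81995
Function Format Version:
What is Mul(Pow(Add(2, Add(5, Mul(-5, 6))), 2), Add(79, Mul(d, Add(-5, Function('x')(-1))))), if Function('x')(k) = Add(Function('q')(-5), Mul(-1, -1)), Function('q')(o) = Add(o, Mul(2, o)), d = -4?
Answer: 81995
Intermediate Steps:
Function('q')(o) = Mul(3, o)
Function('x')(k) = -14 (Function('x')(k) = Add(Mul(3, -5), Mul(-1, -1)) = Add(-15, 1) = -14)
Mul(Pow(Add(2, Add(5, Mul(-5, 6))), 2), Add(79, Mul(d, Add(-5, Function('x')(-1))))) = Mul(Pow(Add(2, Add(5, Mul(-5, 6))), 2), Add(79, Mul(-4, Add(-5, -14)))) = Mul(Pow(Add(2, Add(5, -30)), 2), Add(79, Mul(-4, -19))) = Mul(Pow(Add(2, -25), 2), Add(79, 76)) = Mul(Pow(-23, 2), 155) = Mul(529, 155) = 81995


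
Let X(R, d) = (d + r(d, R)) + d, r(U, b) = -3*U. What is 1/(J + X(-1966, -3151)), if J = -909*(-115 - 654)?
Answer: 1/702172 ≈ 1.4242e-6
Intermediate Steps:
J = 699021 (J = -909*(-769) = -1*(-699021) = 699021)
X(R, d) = -d (X(R, d) = (d - 3*d) + d = -2*d + d = -d)
1/(J + X(-1966, -3151)) = 1/(699021 - 1*(-3151)) = 1/(699021 + 3151) = 1/702172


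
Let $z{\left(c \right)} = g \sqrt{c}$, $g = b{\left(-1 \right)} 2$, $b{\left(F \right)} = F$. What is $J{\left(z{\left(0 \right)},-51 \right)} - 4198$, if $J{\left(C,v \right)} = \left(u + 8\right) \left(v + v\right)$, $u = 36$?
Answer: $-8686$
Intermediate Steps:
$g = -2$ ($g = \left(-1\right) 2 = -2$)
$z{\left(c \right)} = - 2 \sqrt{c}$
$J{\left(C,v \right)} = 88 v$ ($J{\left(C,v \right)} = \left(36 + 8\right) \left(v + v\right) = 44 \cdot 2 v = 88 v$)
$J{\left(z{\left(0 \right)},-51 \right)} - 4198 = 88 \left(-51\right) - 4198 = -4488 - 4198 = -8686$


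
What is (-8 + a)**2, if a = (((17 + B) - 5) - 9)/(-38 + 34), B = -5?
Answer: 225/4 ≈ 56.250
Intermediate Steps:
a = 1/2 (a = (((17 - 5) - 5) - 9)/(-38 + 34) = ((12 - 5) - 9)/(-4) = (7 - 9)*(-1/4) = -2*(-1/4) = 1/2 ≈ 0.50000)
(-8 + a)**2 = (-8 + 1/2)**2 = (-15/2)**2 = 225/4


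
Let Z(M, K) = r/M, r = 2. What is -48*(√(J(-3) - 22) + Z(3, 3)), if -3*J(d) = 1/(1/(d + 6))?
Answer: -32 - 48*I*√23 ≈ -32.0 - 230.2*I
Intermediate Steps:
Z(M, K) = 2/M
J(d) = -2 - d/3 (J(d) = -(2 + d/3) = -(6 + d)/3 = -2 - d/3)
-48*(√(J(-3) - 22) + Z(3, 3)) = -48*(√((-2 - ⅓*(-3)) - 22) + 2/3) = -48*(√((-2 + 1) - 22) + 2*(⅓)) = -48*(√(-1 - 22) + ⅔) = -48*(√(-23) + ⅔) = -48*(I*√23 + ⅔) = -48*(⅔ + I*√23) = -32 - 48*I*√23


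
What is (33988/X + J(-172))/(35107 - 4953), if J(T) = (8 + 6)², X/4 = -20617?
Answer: 4032435/621685018 ≈ 0.0064863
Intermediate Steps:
X = -82468 (X = 4*(-20617) = -82468)
J(T) = 196 (J(T) = 14² = 196)
(33988/X + J(-172))/(35107 - 4953) = (33988/(-82468) + 196)/(35107 - 4953) = (33988*(-1/82468) + 196)/30154 = (-8497/20617 + 196)*(1/30154) = (4032435/20617)*(1/30154) = 4032435/621685018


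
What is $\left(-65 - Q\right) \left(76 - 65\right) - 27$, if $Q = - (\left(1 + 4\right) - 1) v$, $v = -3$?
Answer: $-874$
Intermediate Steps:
$Q = 12$ ($Q = - (\left(1 + 4\right) - 1) \left(-3\right) = - (5 - 1) \left(-3\right) = \left(-1\right) 4 \left(-3\right) = \left(-4\right) \left(-3\right) = 12$)
$\left(-65 - Q\right) \left(76 - 65\right) - 27 = \left(-65 - 12\right) \left(76 - 65\right) - 27 = \left(-77\right) 11 - 27 = -847 - 27 = -874$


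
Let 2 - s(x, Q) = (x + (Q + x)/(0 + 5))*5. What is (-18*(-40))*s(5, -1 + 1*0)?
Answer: -19440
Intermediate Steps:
s(x, Q) = 2 - Q - 6*x (s(x, Q) = 2 - (x + (Q + x)/(0 + 5))*5 = 2 - (x + (Q + x)/5)*5 = 2 - (x + (Q + x)*(1/5))*5 = 2 - (x + (Q/5 + x/5))*5 = 2 - (Q/5 + 6*x/5)*5 = 2 - (Q + 6*x) = 2 + (-Q - 6*x) = 2 - Q - 6*x)
(-18*(-40))*s(5, -1 + 1*0) = (-18*(-40))*(2 - (-1 + 1*0) - 6*5) = 720*(2 - (-1 + 0) - 30) = 720*(2 - 1*(-1) - 30) = 720*(2 + 1 - 30) = 720*(-27) = -19440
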